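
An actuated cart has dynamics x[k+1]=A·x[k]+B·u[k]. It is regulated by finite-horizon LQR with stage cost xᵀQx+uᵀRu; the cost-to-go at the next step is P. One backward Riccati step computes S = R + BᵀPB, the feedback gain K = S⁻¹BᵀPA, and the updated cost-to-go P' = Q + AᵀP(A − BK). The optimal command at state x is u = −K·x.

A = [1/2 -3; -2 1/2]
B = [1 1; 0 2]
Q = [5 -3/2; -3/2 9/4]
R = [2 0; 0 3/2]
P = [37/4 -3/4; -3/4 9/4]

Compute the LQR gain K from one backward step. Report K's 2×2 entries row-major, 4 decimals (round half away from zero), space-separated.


1.0180 -2.3793 -0.6874 -0.1753

BᵀP = [9.2500 -0.7500; 7.7500 3.7500]
S = R + BᵀPB = [2 0; 0 3/2] + [9.2500 7.7500; 7.7500 15.2500] = [11.2500 7.7500; 7.7500 16.7500]
BᵀPA = [6.1250 -28.1250; -3.6250 -21.3750]
K = S⁻¹·BᵀPA = [1.0180 -2.3793; -0.6874 -0.1753]
A−BK = [0.1694 -0.4455; -0.6251 0.8505]
AᵀP(A−BK) = [4.0852 -6.8749; -6.8749 15.3995]
P' = Q + AᵀP(A−BK) = [9.0852 -8.3749; -8.3749 17.6495]
tr(P') = 26.7347


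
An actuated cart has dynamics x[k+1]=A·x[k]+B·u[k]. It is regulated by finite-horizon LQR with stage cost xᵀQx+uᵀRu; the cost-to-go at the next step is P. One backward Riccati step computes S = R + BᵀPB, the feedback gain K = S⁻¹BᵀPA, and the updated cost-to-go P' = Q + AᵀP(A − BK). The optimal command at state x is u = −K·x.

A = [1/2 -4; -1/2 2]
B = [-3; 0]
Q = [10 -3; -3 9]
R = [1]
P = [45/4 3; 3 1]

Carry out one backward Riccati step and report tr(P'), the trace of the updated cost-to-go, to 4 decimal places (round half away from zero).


21.1870

BᵀP = [-33.7500 -9.0000]
S = R + BᵀPB = [1] + [101.2500] = [102.2500]
BᵀPA = [-12.3750 117.0000]
K = S⁻¹·BᵀPA = [-0.1210 1.1443]
A−BK = [0.1369 -0.5672; -0.5000 2.0000]
AᵀP(A−BK) = [0.0648 -0.3399; -0.3399 2.1222]
P' = Q + AᵀP(A−BK) = [10.0648 -3.3399; -3.3399 11.1222]
tr(P') = 21.1870


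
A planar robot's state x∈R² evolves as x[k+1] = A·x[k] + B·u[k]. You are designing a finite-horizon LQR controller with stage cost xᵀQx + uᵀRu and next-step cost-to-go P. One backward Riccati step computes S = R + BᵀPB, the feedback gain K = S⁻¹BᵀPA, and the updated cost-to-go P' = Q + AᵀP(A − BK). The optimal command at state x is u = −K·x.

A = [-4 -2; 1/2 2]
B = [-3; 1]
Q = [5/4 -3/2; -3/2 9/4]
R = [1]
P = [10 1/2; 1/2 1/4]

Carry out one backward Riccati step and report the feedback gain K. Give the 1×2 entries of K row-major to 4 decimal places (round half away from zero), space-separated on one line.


BᵀP = [-29.5000 -1.2500]
S = R + BᵀPB = [1] + [87.2500] = [88.2500]
BᵀPA = [117.3750 56.5000]
K = S⁻¹·BᵀPA = [1.3300 0.6402]
A−BK = [-0.0099 -0.0793; -0.8300 1.3598]
AᵀP(A−BK) = [1.9504 0.6034; 0.6034 0.8272]
P' = Q + AᵀP(A−BK) = [3.2004 -0.8966; -0.8966 3.0772]
tr(P') = 6.2776

1.3300 0.6402


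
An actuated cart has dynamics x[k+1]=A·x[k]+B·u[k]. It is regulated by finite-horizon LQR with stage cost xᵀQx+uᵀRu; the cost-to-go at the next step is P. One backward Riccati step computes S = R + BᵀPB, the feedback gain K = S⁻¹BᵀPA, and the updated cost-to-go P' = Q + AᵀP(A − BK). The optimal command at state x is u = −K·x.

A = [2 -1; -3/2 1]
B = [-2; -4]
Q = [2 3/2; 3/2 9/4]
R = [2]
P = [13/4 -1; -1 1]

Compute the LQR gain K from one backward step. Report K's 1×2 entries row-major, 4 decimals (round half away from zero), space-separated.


BᵀP = [-2.5000 -2.0000]
S = R + BᵀPB = [2] + [13.0000] = [15.0000]
BᵀPA = [-2.0000 0.5000]
K = S⁻¹·BᵀPA = [-0.1333 0.0333]
A−BK = [1.7333 -0.9333; -2.0333 1.1333]
AᵀP(A−BK) = [20.9833 -11.4333; -11.4333 6.2333]
P' = Q + AᵀP(A−BK) = [22.9833 -9.9333; -9.9333 8.4833]
tr(P') = 31.4667

-0.1333 0.0333


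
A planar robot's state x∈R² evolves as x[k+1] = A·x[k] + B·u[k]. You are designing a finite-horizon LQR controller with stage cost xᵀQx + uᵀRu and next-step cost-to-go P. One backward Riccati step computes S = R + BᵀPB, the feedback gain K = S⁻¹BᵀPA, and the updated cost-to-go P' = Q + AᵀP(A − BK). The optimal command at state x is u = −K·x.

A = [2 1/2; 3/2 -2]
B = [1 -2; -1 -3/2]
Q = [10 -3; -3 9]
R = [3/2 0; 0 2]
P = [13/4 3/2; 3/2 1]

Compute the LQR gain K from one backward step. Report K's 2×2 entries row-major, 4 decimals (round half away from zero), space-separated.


BᵀP = [1.7500 0.5000; -8.7500 -4.5000]
S = R + BᵀPB = [3/2 0; 0 2] + [1.2500 -4.2500; -4.2500 24.2500] = [2.7500 -4.2500; -4.2500 26.2500]
BᵀPA = [4.2500 -0.1250; -24.2500 4.6250]
K = S⁻¹·BᵀPA = [0.1570 0.3025; -0.8984 0.2252]
A−BK = [0.0462 0.6478; 0.3095 -1.3597]
AᵀP(A−BK) = [1.7968 -0.4503; -0.4503 0.8089]
P' = Q + AᵀP(A−BK) = [11.7968 -3.4503; -3.4503 9.8089]
tr(P') = 21.6057

0.1570 0.3025 -0.8984 0.2252


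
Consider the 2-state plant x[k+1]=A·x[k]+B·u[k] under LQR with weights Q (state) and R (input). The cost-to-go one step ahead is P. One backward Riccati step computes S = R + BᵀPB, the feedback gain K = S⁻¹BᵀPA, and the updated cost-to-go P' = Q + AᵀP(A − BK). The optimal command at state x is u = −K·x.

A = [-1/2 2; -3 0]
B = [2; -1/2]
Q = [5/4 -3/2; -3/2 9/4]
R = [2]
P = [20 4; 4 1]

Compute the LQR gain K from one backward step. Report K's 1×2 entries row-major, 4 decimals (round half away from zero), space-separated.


BᵀP = [38.0000 7.5000]
S = R + BᵀPB = [2] + [72.2500] = [74.2500]
BᵀPA = [-41.5000 76.0000]
K = S⁻¹·BᵀPA = [-0.5589 1.0236]
A−BK = [0.6178 -0.0471; -3.2795 0.5118]
AᵀP(A−BK) = [2.8047 -1.5219; -1.5219 2.2088]
P' = Q + AᵀP(A−BK) = [4.0547 -3.0219; -3.0219 4.4588]
tr(P') = 8.5135

-0.5589 1.0236


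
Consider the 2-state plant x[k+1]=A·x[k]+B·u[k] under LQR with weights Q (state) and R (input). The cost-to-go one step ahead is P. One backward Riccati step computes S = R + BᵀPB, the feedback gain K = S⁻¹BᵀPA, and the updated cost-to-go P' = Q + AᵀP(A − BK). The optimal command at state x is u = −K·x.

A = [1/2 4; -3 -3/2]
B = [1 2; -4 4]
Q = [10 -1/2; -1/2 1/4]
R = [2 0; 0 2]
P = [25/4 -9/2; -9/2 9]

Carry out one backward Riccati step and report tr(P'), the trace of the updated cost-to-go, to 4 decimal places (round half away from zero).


BᵀP = [24.2500 -40.5000; -5.5000 27.0000]
S = R + BᵀPB = [2 0; 0 2] + [186.2500 -113.5000; -113.5000 97.0000] = [188.2500 -113.5000; -113.5000 99.0000]
BᵀPA = [133.6250 157.7500; -83.7500 -62.5000]
K = S⁻¹·BᵀPA = [0.6470 1.4812; -0.1042 1.0668]
A−BK = [0.0613 0.3852; 0.0048 0.1575]
AᵀP(A−BK) = [0.8801 1.7971; 1.7971 7.2686]
P' = Q + AᵀP(A−BK) = [10.8801 1.2971; 1.2971 7.5186]
tr(P') = 18.3986

18.3986


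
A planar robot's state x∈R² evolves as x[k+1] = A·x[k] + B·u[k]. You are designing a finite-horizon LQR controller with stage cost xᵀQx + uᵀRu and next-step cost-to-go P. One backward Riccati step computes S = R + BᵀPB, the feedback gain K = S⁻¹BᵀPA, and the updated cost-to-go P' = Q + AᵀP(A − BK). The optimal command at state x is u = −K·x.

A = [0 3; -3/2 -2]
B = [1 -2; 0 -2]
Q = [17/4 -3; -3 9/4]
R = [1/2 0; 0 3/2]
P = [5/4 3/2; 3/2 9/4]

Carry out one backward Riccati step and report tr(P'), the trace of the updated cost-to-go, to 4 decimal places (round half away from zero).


BᵀP = [1.2500 1.5000; -5.5000 -7.5000]
S = R + BᵀPB = [1/2 0; 0 3/2] + [1.2500 -5.5000; -5.5000 26.0000] = [1.7500 -5.5000; -5.5000 27.5000]
BᵀPA = [-2.2500 0.7500; 11.2500 -1.5000]
K = S⁻¹·BᵀPA = [0.0000 0.6923; 0.4091 0.0839]
A−BK = [0.8182 2.4755; -0.6818 -1.8322]
AᵀP(A−BK) = [0.4602 0.6136; 0.6136 1.8566]
P' = Q + AᵀP(A−BK) = [4.7102 -2.3864; -2.3864 4.1066]
tr(P') = 8.8169

8.8169


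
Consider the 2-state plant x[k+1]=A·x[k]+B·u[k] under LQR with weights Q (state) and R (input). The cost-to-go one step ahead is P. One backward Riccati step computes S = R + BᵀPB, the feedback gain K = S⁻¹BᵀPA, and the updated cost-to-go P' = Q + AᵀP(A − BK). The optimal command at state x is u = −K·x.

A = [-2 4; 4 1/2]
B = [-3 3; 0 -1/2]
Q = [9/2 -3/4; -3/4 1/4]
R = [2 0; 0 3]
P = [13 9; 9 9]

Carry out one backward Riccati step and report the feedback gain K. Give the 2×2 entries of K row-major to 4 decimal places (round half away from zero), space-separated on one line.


BᵀP = [-39.0000 -27.0000; 34.5000 22.5000]
S = R + BᵀPB = [2 0; 0 3] + [117.0000 -103.5000; -103.5000 92.2500] = [119.0000 -103.5000; -103.5000 95.2500]
BᵀPA = [-30.0000 -169.5000; 21.0000 149.2500]
K = S⁻¹·BᵀPA = [-1.0988 -1.1205; -0.9735 0.3494]
A−BK = [-2.3759 -0.4096; 3.5133 0.6747]
AᵀP(A−BK) = [39.4795 8.0482; 8.0482 4.1807]
P' = Q + AᵀP(A−BK) = [43.9795 7.2982; 7.2982 4.4307]
tr(P') = 48.4102

-1.0988 -1.1205 -0.9735 0.3494


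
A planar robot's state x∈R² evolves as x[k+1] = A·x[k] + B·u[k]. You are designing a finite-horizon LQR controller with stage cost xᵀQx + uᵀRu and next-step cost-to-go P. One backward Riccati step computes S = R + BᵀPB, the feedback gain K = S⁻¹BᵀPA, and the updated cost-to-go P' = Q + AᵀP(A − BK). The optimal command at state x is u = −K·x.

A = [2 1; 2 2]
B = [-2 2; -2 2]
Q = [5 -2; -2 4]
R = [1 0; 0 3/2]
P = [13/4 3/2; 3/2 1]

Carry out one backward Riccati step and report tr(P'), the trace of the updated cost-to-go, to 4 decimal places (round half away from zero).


BᵀP = [-9.5000 -5.0000; 9.5000 5.0000]
S = R + BᵀPB = [1 0; 0 3/2] + [29.0000 -29.0000; -29.0000 29.0000] = [30.0000 -29.0000; -29.0000 30.5000]
BᵀPA = [-29.0000 -19.5000; 29.0000 19.5000]
K = S⁻¹·BᵀPA = [-0.5878 -0.3953; 0.3919 0.2635]
A−BK = [0.0405 -0.3176; 0.0405 0.6824]
AᵀP(A−BK) = [0.5878 0.3953; 0.3953 0.4037]
P' = Q + AᵀP(A−BK) = [5.5878 -1.6047; -1.6047 4.4037]
tr(P') = 9.9916

9.9916


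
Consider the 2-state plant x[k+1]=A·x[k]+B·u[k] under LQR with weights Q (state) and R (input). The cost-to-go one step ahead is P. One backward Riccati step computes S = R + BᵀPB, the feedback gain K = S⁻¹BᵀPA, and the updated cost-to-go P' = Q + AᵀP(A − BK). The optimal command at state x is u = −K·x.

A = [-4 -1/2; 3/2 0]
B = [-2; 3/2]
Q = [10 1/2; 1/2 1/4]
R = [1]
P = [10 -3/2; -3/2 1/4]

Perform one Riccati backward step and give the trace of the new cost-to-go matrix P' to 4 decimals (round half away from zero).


13.8782

BᵀP = [-22.2500 3.3750]
S = R + BᵀPB = [1] + [49.5625] = [50.5625]
BᵀPA = [94.0625 11.1250]
K = S⁻¹·BᵀPA = [1.8603 0.2200]
A−BK = [-0.2794 -0.0600; -1.2905 -0.3300]
AᵀP(A−BK) = [3.5760 0.4289; 0.4289 0.0522]
P' = Q + AᵀP(A−BK) = [13.5760 0.9289; 0.9289 0.3022]
tr(P') = 13.8782


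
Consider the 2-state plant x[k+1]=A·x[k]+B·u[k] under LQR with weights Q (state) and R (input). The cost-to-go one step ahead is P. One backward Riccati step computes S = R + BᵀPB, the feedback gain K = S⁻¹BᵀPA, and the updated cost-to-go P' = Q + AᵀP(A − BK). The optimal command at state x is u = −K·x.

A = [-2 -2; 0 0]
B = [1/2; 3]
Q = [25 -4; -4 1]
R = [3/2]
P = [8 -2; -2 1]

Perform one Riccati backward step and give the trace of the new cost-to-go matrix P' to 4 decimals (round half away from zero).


BᵀP = [-2.0000 2.0000]
S = R + BᵀPB = [3/2] + [5.0000] = [6.5000]
BᵀPA = [4.0000 4.0000]
K = S⁻¹·BᵀPA = [0.6154 0.6154]
A−BK = [-2.3077 -2.3077; -1.8462 -1.8462]
AᵀP(A−BK) = [29.5385 29.5385; 29.5385 29.5385]
P' = Q + AᵀP(A−BK) = [54.5385 25.5385; 25.5385 30.5385]
tr(P') = 85.0769

85.0769


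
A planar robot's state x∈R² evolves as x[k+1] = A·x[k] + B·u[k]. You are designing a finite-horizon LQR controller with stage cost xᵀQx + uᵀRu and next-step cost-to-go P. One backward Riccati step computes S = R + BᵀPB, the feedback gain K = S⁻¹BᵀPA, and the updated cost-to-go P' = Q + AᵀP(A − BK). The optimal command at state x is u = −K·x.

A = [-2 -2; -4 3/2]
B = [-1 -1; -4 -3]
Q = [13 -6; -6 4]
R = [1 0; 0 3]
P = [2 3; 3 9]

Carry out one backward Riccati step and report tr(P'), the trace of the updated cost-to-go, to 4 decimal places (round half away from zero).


BᵀP = [-14.0000 -39.0000; -11.0000 -30.0000]
S = R + BᵀPB = [1 0; 0 3] + [170.0000 131.0000; 131.0000 101.0000] = [171.0000 131.0000; 131.0000 104.0000]
BᵀPA = [184.0000 -30.5000; 142.0000 -23.0000]
K = S⁻¹·BᵀPA = [0.8571 -0.2552; 0.2857 0.1003]
A−BK = [-0.8571 -2.1549; 0.2857 0.7801]
AᵀP(A−BK) = [1.7143 1.7143; 1.7143 4.7733]
P' = Q + AᵀP(A−BK) = [14.7143 -4.2857; -4.2857 8.7733]
tr(P') = 23.4876

23.4876


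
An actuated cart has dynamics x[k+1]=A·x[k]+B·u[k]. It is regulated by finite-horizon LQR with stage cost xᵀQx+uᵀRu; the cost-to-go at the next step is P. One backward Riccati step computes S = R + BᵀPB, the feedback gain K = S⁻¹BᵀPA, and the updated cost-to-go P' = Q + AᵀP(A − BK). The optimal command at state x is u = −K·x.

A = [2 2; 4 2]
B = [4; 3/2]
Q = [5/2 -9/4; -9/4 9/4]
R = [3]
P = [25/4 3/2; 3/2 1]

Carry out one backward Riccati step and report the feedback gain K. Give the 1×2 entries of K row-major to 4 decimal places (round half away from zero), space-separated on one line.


0.6856 0.5639

BᵀP = [27.2500 7.5000]
S = R + BᵀPB = [3] + [120.2500] = [123.2500]
BᵀPA = [84.5000 69.5000]
K = S⁻¹·BᵀPA = [0.6856 0.5639]
A−BK = [-0.7424 -0.2556; 2.9716 1.1542]
AᵀP(A−BK) = [7.0669 3.3509; 3.3509 1.8093]
P' = Q + AᵀP(A−BK) = [9.5669 1.1009; 1.1009 4.0593]
tr(P') = 13.6263


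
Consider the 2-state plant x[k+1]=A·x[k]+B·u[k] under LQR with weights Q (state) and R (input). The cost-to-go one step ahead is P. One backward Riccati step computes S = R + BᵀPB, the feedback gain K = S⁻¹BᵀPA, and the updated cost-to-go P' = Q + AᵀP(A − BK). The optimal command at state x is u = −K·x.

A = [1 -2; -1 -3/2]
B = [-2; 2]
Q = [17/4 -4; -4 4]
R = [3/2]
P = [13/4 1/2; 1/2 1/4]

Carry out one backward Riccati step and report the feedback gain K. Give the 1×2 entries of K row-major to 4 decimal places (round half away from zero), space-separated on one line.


-0.4348 1.0217

BᵀP = [-5.5000 -0.5000]
S = R + BᵀPB = [3/2] + [10.0000] = [11.5000]
BᵀPA = [-5.0000 11.7500]
K = S⁻¹·BᵀPA = [-0.4348 1.0217]
A−BK = [0.1304 0.0435; -0.1304 -3.5435]
AᵀP(A−BK) = [0.3261 -0.7663; -0.7663 4.5571]
P' = Q + AᵀP(A−BK) = [4.5761 -4.7663; -4.7663 8.5571]
tr(P') = 13.1332


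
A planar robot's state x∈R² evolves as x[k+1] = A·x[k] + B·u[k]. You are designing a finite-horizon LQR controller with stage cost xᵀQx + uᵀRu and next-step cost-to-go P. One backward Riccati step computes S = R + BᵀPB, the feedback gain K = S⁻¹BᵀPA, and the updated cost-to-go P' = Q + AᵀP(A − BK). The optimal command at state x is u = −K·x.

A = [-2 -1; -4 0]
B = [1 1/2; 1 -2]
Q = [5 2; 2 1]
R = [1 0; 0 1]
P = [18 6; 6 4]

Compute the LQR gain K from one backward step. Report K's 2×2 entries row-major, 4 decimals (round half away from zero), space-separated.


-2.3389 -0.7598 0.7672 -0.3240

BᵀP = [24.0000 10.0000; -3.0000 -5.0000]
S = R + BᵀPB = [1 0; 0 1] + [34.0000 -8.0000; -8.0000 8.5000] = [35.0000 -8.0000; -8.0000 9.5000]
BᵀPA = [-88.0000 -24.0000; 26.0000 3.0000]
K = S⁻¹·BᵀPA = [-2.3389 -0.7598; 0.7672 -0.3240]
A−BK = [-0.0447 -0.0782; -0.1266 0.1117]
AᵀP(A−BK) = [6.2272 1.5642; 1.5642 0.7374]
P' = Q + AᵀP(A−BK) = [11.2272 3.5642; 3.5642 1.7374]
tr(P') = 12.9646


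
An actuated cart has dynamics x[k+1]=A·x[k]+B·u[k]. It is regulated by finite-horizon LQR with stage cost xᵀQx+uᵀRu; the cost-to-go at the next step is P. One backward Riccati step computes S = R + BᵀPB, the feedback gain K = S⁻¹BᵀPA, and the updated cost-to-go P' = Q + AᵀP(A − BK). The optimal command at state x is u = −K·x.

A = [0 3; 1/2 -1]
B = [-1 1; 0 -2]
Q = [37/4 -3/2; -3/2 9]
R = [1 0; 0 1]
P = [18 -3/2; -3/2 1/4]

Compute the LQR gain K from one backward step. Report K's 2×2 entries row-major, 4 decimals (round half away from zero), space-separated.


-0.0283 -1.4717 -0.0613 1.3113

BᵀP = [-18.0000 1.5000; 21.0000 -2.0000]
S = R + BᵀPB = [1 0; 0 1] + [18.0000 -21.0000; -21.0000 25.0000] = [19.0000 -21.0000; -21.0000 26.0000]
BᵀPA = [0.7500 -55.5000; -1.0000 65.0000]
K = S⁻¹·BᵀPA = [-0.0283 -1.4717; -0.0613 1.3113]
A−BK = [0.0330 0.2170; 0.3774 1.6226]
AᵀP(A−BK) = [0.0224 0.0401; 0.0401 4.3349]
P' = Q + AᵀP(A−BK) = [9.2724 -1.4599; -1.4599 13.3349]
tr(P') = 22.6073


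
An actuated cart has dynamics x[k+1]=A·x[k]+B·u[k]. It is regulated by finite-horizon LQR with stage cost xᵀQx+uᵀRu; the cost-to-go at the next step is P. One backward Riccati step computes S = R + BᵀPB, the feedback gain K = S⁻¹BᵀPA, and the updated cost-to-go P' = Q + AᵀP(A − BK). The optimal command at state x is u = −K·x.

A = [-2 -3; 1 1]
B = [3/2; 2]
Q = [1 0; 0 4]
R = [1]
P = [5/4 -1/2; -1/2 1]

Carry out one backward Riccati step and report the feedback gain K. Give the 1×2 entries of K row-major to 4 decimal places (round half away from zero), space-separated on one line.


-0.1039 -0.2857

BᵀP = [0.8750 1.2500]
S = R + BᵀPB = [1] + [3.8125] = [4.8125]
BᵀPA = [-0.5000 -1.3750]
K = S⁻¹·BᵀPA = [-0.1039 -0.2857]
A−BK = [-1.8442 -2.5714; 1.2078 1.5714]
AᵀP(A−BK) = [7.9481 10.8571; 10.8571 14.8571]
P' = Q + AᵀP(A−BK) = [8.9481 10.8571; 10.8571 18.8571]
tr(P') = 27.8052


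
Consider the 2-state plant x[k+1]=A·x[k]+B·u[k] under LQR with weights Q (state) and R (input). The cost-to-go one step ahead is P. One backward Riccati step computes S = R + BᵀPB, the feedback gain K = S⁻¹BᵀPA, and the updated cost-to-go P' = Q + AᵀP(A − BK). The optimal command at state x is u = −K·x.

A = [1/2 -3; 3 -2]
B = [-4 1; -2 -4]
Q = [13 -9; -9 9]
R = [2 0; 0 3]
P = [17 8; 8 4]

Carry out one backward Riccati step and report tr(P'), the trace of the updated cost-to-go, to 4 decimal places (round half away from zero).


24.0292

BᵀP = [-84.0000 -40.0000; -15.0000 -8.0000]
S = R + BᵀPB = [2 0; 0 3] + [416.0000 76.0000; 76.0000 17.0000] = [418.0000 76.0000; 76.0000 20.0000]
BᵀPA = [-162.0000 332.0000; -31.5000 61.0000]
K = S⁻¹·BᵀPA = [-0.3274 0.7755; -0.3309 0.1029]
A−BK = [-0.4787 -0.0008; 1.0217 -0.0372]
AᵀP(A−BK) = [0.7885 -0.6196; -0.6196 1.2407]
P' = Q + AᵀP(A−BK) = [13.7885 -9.6196; -9.6196 10.2407]
tr(P') = 24.0292


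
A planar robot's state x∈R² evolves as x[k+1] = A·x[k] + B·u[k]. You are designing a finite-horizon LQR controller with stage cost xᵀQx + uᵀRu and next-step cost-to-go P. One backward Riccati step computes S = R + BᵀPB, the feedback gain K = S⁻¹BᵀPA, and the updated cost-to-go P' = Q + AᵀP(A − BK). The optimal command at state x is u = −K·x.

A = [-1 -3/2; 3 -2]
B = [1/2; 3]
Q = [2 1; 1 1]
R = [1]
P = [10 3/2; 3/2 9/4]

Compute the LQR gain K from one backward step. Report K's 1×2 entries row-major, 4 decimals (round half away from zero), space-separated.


BᵀP = [9.5000 7.5000]
S = R + BᵀPB = [1] + [27.2500] = [28.2500]
BᵀPA = [13.0000 -29.2500]
K = S⁻¹·BᵀPA = [0.4602 -1.0354]
A−BK = [-1.2301 -0.9823; 1.6195 1.1062]
AᵀP(A−BK) = [15.2677 11.2102; 11.2102 10.2146]
P' = Q + AᵀP(A−BK) = [17.2677 12.2102; 12.2102 11.2146]
tr(P') = 28.4823

0.4602 -1.0354


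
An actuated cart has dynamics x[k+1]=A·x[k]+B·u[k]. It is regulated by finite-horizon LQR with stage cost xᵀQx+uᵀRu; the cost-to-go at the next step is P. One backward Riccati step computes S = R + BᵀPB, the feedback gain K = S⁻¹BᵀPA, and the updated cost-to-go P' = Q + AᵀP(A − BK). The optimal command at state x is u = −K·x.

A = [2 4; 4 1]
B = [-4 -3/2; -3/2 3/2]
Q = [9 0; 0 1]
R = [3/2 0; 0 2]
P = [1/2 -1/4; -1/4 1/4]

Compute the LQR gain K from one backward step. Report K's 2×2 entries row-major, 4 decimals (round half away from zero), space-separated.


BᵀP = [-1.6250 0.6250; -1.1250 0.7500]
S = R + BᵀPB = [3/2 0; 0 2] + [5.5625 3.3750; 3.3750 2.8125] = [7.0625 3.3750; 3.3750 4.8125]
BᵀPA = [-0.7500 -5.8750; 0.7500 -3.7500]
K = S⁻¹·BᵀPA = [-0.2717 -0.6911; 0.3464 -0.2946]
A−BK = [1.4327 0.7938; 3.0728 0.4052]
AᵀP(A−BK) = [1.5364 0.2026; 0.2026 1.0852]
P' = Q + AᵀP(A−BK) = [10.5364 0.2026; 0.2026 2.0852]
tr(P') = 12.6216

-0.2717 -0.6911 0.3464 -0.2946


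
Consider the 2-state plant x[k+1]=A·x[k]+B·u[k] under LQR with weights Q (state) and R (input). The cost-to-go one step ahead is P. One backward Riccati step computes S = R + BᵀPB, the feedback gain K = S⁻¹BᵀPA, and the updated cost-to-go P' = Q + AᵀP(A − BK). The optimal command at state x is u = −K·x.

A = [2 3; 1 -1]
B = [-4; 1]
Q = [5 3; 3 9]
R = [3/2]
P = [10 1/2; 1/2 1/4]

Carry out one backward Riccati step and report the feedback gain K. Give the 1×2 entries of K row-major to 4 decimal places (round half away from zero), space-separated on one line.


BᵀP = [-39.5000 -1.7500]
S = R + BᵀPB = [3/2] + [156.2500] = [157.7500]
BᵀPA = [-80.7500 -116.7500]
K = S⁻¹·BᵀPA = [-0.5119 -0.7401]
A−BK = [-0.0475 0.0396; 1.5119 -0.2599]
AᵀP(A−BK) = [0.9152 0.4873; 0.4873 0.8439]
P' = Q + AᵀP(A−BK) = [5.9152 3.4873; 3.4873 9.8439]
tr(P') = 15.7591

-0.5119 -0.7401


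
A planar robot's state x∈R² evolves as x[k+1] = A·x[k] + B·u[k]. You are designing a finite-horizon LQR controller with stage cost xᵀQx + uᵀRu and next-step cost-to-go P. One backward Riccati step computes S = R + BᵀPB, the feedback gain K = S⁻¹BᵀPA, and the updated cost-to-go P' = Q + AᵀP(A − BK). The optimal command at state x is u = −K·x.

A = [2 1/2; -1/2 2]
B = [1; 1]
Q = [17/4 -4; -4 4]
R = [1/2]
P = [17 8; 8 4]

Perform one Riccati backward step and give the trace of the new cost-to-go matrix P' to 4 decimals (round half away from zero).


10.3467

BᵀP = [25.0000 12.0000]
S = R + BᵀPB = [1/2] + [37.0000] = [37.5000]
BᵀPA = [44.0000 36.5000]
K = S⁻¹·BᵀPA = [1.1733 0.9733]
A−BK = [0.8267 -0.4733; -1.6733 1.0267]
AᵀP(A−BK) = [1.3733 0.1733; 0.1733 0.7233]
P' = Q + AᵀP(A−BK) = [5.6233 -3.8267; -3.8267 4.7233]
tr(P') = 10.3467


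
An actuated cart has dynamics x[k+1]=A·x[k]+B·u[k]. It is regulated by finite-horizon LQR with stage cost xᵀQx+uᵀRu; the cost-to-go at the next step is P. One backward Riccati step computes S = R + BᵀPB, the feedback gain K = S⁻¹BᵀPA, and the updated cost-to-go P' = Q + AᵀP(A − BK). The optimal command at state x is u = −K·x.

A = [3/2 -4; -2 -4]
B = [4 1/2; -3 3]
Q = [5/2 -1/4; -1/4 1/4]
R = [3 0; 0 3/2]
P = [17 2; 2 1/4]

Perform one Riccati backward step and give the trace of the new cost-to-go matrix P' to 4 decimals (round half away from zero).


BᵀP = [62.0000 7.2500; 14.5000 1.7500]
S = R + BᵀPB = [3 0; 0 3/2] + [226.2500 52.7500; 52.7500 12.5000] = [229.2500 52.7500; 52.7500 14.0000]
BᵀPA = [78.5000 -277.0000; 18.2500 -65.0000]
K = S⁻¹·BᵀPA = [0.3193 -1.0523; 0.1006 -0.6781]
A−BK = [0.1726 0.5481; -1.3439 -5.1225]
AᵀP(A−BK) = [0.3511 -1.0224; -1.0224 4.4480]
P' = Q + AᵀP(A−BK) = [2.8511 -1.2724; -1.2724 4.6980]
tr(P') = 7.5491

7.5491


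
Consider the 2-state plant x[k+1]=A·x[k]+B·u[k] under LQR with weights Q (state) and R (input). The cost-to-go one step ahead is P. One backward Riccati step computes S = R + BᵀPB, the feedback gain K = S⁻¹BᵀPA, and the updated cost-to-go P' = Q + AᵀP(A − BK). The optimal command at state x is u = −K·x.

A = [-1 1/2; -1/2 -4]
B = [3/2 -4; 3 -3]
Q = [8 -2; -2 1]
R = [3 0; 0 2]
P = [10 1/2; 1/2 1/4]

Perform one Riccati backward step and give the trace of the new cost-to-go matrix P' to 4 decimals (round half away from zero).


12.4186

BᵀP = [16.5000 1.5000; -41.5000 -2.7500]
S = R + BᵀPB = [3 0; 0 2] + [29.2500 -70.5000; -70.5000 174.2500] = [32.2500 -70.5000; -70.5000 176.2500]
BᵀPA = [-17.2500 2.2500; 42.8750 -9.7500]
K = S⁻¹·BᵀPA = [-0.0247 -0.4074; 0.2334 -0.2183]
A−BK = [-0.0294 0.2380; 0.2742 -3.4326]
AᵀP(A−BK) = [0.1302 -0.2939; -0.2939 3.2884]
P' = Q + AᵀP(A−BK) = [8.1302 -2.2939; -2.2939 4.2884]
tr(P') = 12.4186


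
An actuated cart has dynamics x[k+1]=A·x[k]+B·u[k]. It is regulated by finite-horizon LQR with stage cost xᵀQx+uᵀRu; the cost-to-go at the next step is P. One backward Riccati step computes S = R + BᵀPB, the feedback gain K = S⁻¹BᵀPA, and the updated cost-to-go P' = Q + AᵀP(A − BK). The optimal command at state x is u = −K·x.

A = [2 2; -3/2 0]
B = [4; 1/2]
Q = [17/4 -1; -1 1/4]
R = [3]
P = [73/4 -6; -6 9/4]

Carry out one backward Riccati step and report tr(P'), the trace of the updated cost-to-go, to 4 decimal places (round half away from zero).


BᵀP = [70.0000 -22.8750]
S = R + BᵀPB = [3] + [268.5625] = [271.5625]
BᵀPA = [174.3125 140.0000]
K = S⁻¹·BᵀPA = [0.6419 0.5155]
A−BK = [-0.5675 -0.0621; -1.8209 -0.2578]
AᵀP(A−BK) = [2.1735 1.1358; 1.1358 0.8251]
P' = Q + AᵀP(A−BK) = [6.4235 0.1358; 0.1358 1.0751]
tr(P') = 7.4986

7.4986


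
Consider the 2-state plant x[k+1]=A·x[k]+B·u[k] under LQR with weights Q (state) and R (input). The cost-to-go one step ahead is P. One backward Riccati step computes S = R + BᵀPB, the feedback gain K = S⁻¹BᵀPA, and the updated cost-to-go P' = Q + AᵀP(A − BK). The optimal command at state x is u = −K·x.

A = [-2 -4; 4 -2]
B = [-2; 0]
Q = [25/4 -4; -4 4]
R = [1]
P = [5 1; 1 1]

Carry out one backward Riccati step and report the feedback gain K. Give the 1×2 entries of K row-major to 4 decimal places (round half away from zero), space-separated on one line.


BᵀP = [-10.0000 -2.0000]
S = R + BᵀPB = [1] + [20.0000] = [21.0000]
BᵀPA = [12.0000 44.0000]
K = S⁻¹·BᵀPA = [0.5714 2.0952]
A−BK = [-0.8571 0.1905; 4.0000 -2.0000]
AᵀP(A−BK) = [13.1429 -5.1429; -5.1429 7.8095]
P' = Q + AᵀP(A−BK) = [19.3929 -9.1429; -9.1429 11.8095]
tr(P') = 31.2024

0.5714 2.0952


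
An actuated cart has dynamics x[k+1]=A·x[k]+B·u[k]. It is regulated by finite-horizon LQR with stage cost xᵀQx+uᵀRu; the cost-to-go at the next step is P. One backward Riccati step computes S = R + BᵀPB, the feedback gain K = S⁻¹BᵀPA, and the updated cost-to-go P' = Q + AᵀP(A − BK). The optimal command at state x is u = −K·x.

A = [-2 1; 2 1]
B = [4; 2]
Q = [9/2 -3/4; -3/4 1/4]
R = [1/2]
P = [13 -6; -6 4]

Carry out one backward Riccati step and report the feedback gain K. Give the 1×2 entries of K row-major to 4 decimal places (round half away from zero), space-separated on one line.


-0.8716 0.1868

BᵀP = [40.0000 -16.0000]
S = R + BᵀPB = [1/2] + [128.0000] = [128.5000]
BᵀPA = [-112.0000 24.0000]
K = S⁻¹·BᵀPA = [-0.8716 0.1868]
A−BK = [1.4864 0.2529; 3.7432 0.6265]
AᵀP(A−BK) = [18.3813 2.9183; 2.9183 0.5175]
P' = Q + AᵀP(A−BK) = [22.8813 2.1683; 2.1683 0.7675]
tr(P') = 23.6488


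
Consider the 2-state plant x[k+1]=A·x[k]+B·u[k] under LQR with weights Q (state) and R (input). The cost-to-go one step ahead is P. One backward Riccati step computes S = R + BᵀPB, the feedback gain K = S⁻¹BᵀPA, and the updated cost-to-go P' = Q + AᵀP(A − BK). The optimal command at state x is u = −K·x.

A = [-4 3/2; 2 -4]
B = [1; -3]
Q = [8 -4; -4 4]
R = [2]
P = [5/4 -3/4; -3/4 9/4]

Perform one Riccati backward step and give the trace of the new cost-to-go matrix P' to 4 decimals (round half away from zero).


26.3996

BᵀP = [3.5000 -7.5000]
S = R + BᵀPB = [2] + [26.0000] = [28.0000]
BᵀPA = [-29.0000 35.2500]
K = S⁻¹·BᵀPA = [-1.0357 1.2589]
A−BK = [-2.9643 0.2411; -1.1071 -0.2232]
AᵀP(A−BK) = [10.9643 -3.2411; -3.2411 3.4353]
P' = Q + AᵀP(A−BK) = [18.9643 -7.2411; -7.2411 7.4353]
tr(P') = 26.3996


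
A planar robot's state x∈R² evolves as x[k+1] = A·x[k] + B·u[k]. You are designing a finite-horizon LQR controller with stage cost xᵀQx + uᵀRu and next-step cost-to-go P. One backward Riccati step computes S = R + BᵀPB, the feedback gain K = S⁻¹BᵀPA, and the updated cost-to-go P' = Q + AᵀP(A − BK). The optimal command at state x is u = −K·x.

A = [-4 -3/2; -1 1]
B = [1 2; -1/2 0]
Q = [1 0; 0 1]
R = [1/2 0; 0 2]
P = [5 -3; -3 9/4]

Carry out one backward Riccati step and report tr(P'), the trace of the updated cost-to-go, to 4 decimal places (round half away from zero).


BᵀP = [6.5000 -4.1250; 10.0000 -6.0000]
S = R + BᵀPB = [1/2 0; 0 2] + [8.5625 13.0000; 13.0000 20.0000] = [9.0625 13.0000; 13.0000 22.0000]
BᵀPA = [-21.8750 -13.8750; -34.0000 -21.0000]
K = S⁻¹·BᵀPA = [-1.2922 -1.0617; -0.7819 -0.3272]
A−BK = [-1.1440 0.2160; -1.6461 0.4691]
AᵀP(A−BK) = [3.3992 0.9012; 0.9012 0.8981]
P' = Q + AᵀP(A−BK) = [4.3992 0.9012; 0.9012 1.8981]
tr(P') = 6.2973

6.2973


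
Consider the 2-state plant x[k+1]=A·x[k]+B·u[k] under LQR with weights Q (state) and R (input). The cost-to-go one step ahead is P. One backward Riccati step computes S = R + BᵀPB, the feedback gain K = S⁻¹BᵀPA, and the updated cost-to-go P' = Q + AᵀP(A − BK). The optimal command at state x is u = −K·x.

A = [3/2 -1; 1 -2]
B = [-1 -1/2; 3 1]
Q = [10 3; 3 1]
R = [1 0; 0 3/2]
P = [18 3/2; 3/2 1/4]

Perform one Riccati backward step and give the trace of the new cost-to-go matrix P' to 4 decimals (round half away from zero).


24.9648

BᵀP = [-13.5000 -0.7500; -7.5000 -0.5000]
S = R + BᵀPB = [1 0; 0 3/2] + [11.2500 6.0000; 6.0000 3.2500] = [12.2500 6.0000; 6.0000 4.7500]
BᵀPA = [-21.0000 15.0000; -11.7500 8.5000]
K = S⁻¹·BᵀPA = [-1.3183 0.9127; -0.8085 0.6366]
A−BK = [-0.2225 0.2310; 5.7634 -5.3746]
AᵀP(A−BK) = [8.0662 -6.8535; -6.8535 5.8986]
P' = Q + AᵀP(A−BK) = [18.0662 -3.8535; -3.8535 6.8986]
tr(P') = 24.9648


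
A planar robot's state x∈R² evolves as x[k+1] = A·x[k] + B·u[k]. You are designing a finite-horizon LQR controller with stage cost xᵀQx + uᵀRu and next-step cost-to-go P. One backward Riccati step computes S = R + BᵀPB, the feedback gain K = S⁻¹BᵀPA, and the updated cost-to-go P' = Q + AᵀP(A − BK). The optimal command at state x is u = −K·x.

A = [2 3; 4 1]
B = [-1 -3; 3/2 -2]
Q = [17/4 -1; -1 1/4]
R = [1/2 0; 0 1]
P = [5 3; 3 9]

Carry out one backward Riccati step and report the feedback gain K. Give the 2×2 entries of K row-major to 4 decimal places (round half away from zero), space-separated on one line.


BᵀP = [-0.5000 10.5000; -21.0000 -27.0000]
S = R + BᵀPB = [1/2 0; 0 1] + [16.2500 -19.5000; -19.5000 117.0000] = [16.7500 -19.5000; -19.5000 118.0000]
BᵀPA = [41.0000 9.0000; -150.0000 -90.0000]
K = S⁻¹·BᵀPA = [1.1984 -0.4341; -1.0731 -0.8345]
A−BK = [-0.0210 0.0625; 0.0561 -0.0177]
AᵀP(A−BK) = [1.8932 0.6315; 0.6315 0.8063]
P' = Q + AᵀP(A−BK) = [6.1432 -0.3685; -0.3685 1.0563]
tr(P') = 7.1995

1.1984 -0.4341 -1.0731 -0.8345


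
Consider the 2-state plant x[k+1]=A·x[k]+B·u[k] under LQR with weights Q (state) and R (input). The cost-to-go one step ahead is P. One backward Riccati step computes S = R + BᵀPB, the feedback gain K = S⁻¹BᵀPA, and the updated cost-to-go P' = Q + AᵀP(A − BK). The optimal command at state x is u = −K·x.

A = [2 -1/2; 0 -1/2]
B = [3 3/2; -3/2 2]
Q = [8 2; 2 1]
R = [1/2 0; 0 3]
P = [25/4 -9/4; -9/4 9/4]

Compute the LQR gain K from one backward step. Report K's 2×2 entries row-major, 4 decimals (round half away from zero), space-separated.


BᵀP = [22.1250 -10.1250; 4.8750 1.1250]
S = R + BᵀPB = [1/2 0; 0 3] + [81.5625 12.9375; 12.9375 9.5625] = [82.0625 12.9375; 12.9375 12.5625]
BᵀPA = [44.2500 -6.0000; 9.7500 -3.0000]
K = S⁻¹·BᵀPA = [0.4977 -0.0423; 0.2636 -0.1952]
A−BK = [0.1116 -0.0802; 0.2193 -0.1731]
AᵀP(A−BK) = [0.4082 -0.2232; -0.2232 0.1604]
P' = Q + AᵀP(A−BK) = [8.4082 1.7768; 1.7768 1.1604]
tr(P') = 9.5686

0.4977 -0.0423 0.2636 -0.1952


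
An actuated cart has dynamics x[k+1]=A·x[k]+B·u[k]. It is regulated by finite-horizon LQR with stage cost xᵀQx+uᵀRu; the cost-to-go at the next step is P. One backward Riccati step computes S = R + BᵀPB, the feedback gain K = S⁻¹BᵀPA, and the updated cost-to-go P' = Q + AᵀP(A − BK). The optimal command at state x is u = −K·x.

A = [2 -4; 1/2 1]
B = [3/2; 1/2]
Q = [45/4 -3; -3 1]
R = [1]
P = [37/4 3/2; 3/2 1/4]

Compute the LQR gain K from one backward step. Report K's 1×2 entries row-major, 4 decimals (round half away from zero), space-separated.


BᵀP = [14.6250 2.3750]
S = R + BᵀPB = [1] + [23.1250] = [24.1250]
BᵀPA = [30.4375 -56.1250]
K = S⁻¹·BᵀPA = [1.2617 -2.3264]
A−BK = [0.1075 -0.5104; -0.1308 2.1632]
AᵀP(A−BK) = [1.6608 -3.0644; -3.0644 5.6794]
P' = Q + AᵀP(A−BK) = [12.9108 -6.0644; -6.0644 6.6794]
tr(P') = 19.5902

1.2617 -2.3264


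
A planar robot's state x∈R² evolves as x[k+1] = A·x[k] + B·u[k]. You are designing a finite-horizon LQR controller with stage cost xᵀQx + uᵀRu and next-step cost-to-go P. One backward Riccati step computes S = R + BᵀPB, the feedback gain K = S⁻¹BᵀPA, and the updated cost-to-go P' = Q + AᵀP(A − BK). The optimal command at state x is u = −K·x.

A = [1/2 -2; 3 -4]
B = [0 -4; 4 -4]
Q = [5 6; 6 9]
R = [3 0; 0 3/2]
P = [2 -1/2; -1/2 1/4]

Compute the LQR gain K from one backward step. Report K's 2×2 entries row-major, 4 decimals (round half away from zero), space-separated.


0.3197 -0.2379 -0.0595 0.4164

BᵀP = [-2.0000 1.0000; -6.0000 1.0000]
S = R + BᵀPB = [3 0; 0 3/2] + [4.0000 4.0000; 4.0000 20.0000] = [7.0000 4.0000; 4.0000 21.5000]
BᵀPA = [2.0000 0.0000; 0.0000 8.0000]
K = S⁻¹·BᵀPA = [0.3197 -0.2379; -0.0595 0.4164]
A−BK = [0.2621 -0.3346; 1.4833 -1.3829]
AᵀP(A−BK) = [0.6106 -0.5242; -0.5242 0.6691]
P' = Q + AᵀP(A−BK) = [5.6106 5.4758; 5.4758 9.6691]
tr(P') = 15.2797


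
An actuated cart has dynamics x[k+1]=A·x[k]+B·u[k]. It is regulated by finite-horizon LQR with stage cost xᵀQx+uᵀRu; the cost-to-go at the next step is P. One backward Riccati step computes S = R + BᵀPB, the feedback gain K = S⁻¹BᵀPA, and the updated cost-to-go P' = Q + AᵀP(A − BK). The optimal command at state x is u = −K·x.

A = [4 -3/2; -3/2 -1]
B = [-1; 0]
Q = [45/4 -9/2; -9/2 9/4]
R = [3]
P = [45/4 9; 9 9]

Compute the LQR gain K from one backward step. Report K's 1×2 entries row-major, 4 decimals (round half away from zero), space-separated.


-2.2105 1.8158

BᵀP = [-11.2500 -9.0000]
S = R + BᵀPB = [3] + [11.2500] = [14.2500]
BᵀPA = [-31.5000 25.8750]
K = S⁻¹·BᵀPA = [-2.2105 1.8158]
A−BK = [1.7895 0.3158; -1.5000 -1.0000]
AᵀP(A−BK) = [22.6184 -12.5526; -12.5526 14.3289]
P' = Q + AᵀP(A−BK) = [33.8684 -17.0526; -17.0526 16.5789]
tr(P') = 50.4474


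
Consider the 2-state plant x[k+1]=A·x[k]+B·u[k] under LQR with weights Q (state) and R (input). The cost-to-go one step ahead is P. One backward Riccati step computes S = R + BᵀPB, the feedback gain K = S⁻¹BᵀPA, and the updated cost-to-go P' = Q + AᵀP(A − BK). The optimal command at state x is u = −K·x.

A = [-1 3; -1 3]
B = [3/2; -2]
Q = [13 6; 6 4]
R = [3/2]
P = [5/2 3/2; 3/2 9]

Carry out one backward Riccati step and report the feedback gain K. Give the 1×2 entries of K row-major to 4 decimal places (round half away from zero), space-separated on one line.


0.4396 -1.3187

BᵀP = [0.7500 -15.7500]
S = R + BᵀPB = [3/2] + [32.6250] = [34.1250]
BᵀPA = [15.0000 -45.0000]
K = S⁻¹·BᵀPA = [0.4396 -1.3187]
A−BK = [-1.6593 4.9780; -0.1209 0.3626]
AᵀP(A−BK) = [7.9066 -23.7198; -23.7198 71.1593]
P' = Q + AᵀP(A−BK) = [20.9066 -17.7198; -17.7198 75.1593]
tr(P') = 96.0659


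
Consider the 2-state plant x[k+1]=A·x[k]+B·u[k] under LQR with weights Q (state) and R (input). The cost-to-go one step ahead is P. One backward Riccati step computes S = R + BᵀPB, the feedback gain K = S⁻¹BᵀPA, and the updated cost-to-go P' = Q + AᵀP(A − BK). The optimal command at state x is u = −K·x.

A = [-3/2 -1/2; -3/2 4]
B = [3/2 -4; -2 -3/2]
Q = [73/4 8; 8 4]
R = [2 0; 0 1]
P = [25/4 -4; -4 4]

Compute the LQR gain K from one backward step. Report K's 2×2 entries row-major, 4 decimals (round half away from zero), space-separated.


BᵀP = [17.3750 -14.0000; -19.0000 10.0000]
S = R + BᵀPB = [2 0; 0 1] + [54.0625 -48.5000; -48.5000 61.0000] = [56.0625 -48.5000; -48.5000 62.0000]
BᵀPA = [-5.0625 -64.6875; 13.5000 49.5000]
K = S⁻¹·BᵀPA = [0.3034 -1.4328; 0.4551 -0.3224]
A−BK = [-0.1348 0.3596; -0.2107 0.6509]
AᵀP(A−BK) = [0.4551 -1.2135; -1.2135 4.8399]
P' = Q + AᵀP(A−BK) = [18.7051 6.7865; 6.7865 8.8399]
tr(P') = 27.5450

0.3034 -1.4328 0.4551 -0.3224


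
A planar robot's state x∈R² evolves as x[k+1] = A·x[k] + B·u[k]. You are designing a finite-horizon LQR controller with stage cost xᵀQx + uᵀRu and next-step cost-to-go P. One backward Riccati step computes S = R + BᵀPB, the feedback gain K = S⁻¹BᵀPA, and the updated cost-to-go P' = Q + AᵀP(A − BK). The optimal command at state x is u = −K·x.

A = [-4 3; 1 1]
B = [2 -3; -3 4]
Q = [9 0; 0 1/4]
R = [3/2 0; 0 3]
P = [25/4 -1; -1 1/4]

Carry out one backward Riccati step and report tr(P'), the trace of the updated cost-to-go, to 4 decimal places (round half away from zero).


BᵀP = [15.5000 -2.7500; -22.7500 4.0000]
S = R + BᵀPB = [3/2 0; 0 3] + [39.2500 -57.5000; -57.5000 84.2500] = [40.7500 -57.5000; -57.5000 87.2500]
BᵀPA = [-64.7500 43.7500; 95.0000 -64.2500]
K = S⁻¹·BᵀPA = [-0.7502 0.4929; 0.5944 -0.4116]
A−BK = [-0.7163 0.7795; -3.6283 4.1249]
AᵀP(A−BK) = [3.2043 -2.7370; -2.7370 2.4932]
P' = Q + AᵀP(A−BK) = [12.2043 -2.7370; -2.7370 2.7432]
tr(P') = 14.9475

14.9475


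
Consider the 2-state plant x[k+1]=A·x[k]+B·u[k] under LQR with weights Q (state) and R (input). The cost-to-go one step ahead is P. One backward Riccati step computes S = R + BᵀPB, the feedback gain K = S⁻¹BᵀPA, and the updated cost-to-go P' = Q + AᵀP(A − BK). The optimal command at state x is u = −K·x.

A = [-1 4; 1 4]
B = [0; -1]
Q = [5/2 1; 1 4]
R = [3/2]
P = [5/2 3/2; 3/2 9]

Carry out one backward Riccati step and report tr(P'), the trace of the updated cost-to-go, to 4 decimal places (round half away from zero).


73.6429

BᵀP = [-1.5000 -9.0000]
S = R + BᵀPB = [3/2] + [9.0000] = [10.5000]
BᵀPA = [-7.5000 -42.0000]
K = S⁻¹·BᵀPA = [-0.7143 -4.0000]
A−BK = [-1.0000 4.0000; 0.2857 0.0000]
AᵀP(A−BK) = [3.1429 -4.0000; -4.0000 64.0000]
P' = Q + AᵀP(A−BK) = [5.6429 -3.0000; -3.0000 68.0000]
tr(P') = 73.6429


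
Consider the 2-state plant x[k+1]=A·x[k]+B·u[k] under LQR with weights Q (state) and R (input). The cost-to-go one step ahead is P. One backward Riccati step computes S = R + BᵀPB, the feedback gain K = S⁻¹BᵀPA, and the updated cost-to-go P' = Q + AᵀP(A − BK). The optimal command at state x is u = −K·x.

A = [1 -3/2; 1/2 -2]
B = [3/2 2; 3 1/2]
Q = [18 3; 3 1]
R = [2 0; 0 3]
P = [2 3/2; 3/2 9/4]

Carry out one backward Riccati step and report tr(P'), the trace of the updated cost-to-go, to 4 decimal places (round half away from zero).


20.2501

BᵀP = [7.5000 9.0000; 4.7500 4.1250]
S = R + BᵀPB = [2 0; 0 3] + [38.2500 19.5000; 19.5000 11.5625] = [40.2500 19.5000; 19.5000 14.5625]
BᵀPA = [12.0000 -29.2500; 6.8125 -15.3750]
K = S⁻¹·BᵀPA = [0.2035 -0.6127; 0.1953 -0.2354]
A−BK = [0.3042 -0.1102; -0.2082 -0.0443]
AᵀP(A−BK) = [0.2898 -0.4194; -0.4194 0.9603]
P' = Q + AᵀP(A−BK) = [18.2898 2.5806; 2.5806 1.9603]
tr(P') = 20.2501


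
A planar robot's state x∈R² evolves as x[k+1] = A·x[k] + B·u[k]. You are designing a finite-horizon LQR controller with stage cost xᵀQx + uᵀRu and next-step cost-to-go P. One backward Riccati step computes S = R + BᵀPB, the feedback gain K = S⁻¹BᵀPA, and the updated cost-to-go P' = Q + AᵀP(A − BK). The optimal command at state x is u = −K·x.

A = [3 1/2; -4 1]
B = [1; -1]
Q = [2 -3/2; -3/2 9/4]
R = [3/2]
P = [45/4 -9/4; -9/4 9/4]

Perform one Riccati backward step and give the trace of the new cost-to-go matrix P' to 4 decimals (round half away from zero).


BᵀP = [13.5000 -4.5000]
S = R + BᵀPB = [3/2] + [18.0000] = [19.5000]
BᵀPA = [58.5000 2.2500]
K = S⁻¹·BᵀPA = [3.0000 0.1154]
A−BK = [0.0000 0.3846; -1.0000 1.1154]
AᵀP(A−BK) = [15.7500 -1.1250; -1.1250 2.5529]
P' = Q + AᵀP(A−BK) = [17.7500 -2.6250; -2.6250 4.8029]
tr(P') = 22.5529

22.5529


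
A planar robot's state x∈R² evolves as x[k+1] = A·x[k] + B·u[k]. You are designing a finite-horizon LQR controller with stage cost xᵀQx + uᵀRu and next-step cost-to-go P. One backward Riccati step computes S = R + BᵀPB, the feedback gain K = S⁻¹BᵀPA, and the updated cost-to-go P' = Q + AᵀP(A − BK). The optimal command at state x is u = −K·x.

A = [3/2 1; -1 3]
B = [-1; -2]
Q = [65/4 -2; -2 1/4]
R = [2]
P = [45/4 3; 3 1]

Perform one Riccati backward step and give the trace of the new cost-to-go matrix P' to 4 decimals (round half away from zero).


BᵀP = [-17.2500 -5.0000]
S = R + BᵀPB = [2] + [27.2500] = [29.2500]
BᵀPA = [-20.8750 -32.2500]
K = S⁻¹·BᵀPA = [-0.7137 -1.1026]
A−BK = [0.7863 -0.1026; -2.4274 0.7949]
AᵀP(A−BK) = [2.4145 1.3590; 1.3590 2.6923]
P' = Q + AᵀP(A−BK) = [18.6645 -0.6410; -0.6410 2.9423]
tr(P') = 21.6068

21.6068
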